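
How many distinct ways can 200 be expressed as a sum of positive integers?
3972999029388

p(n) counts ways to write n as a sum of positive integers (order ignored).
Euler's pentagonal recurrence: p(k) = p(k-1) + p(k-2) - p(k-5) - p(k-7) + p(k-12) + p(k-15) - ... (offsets j(3j∓1)/2, signs ++--, p(0)=1, p(<0)=0).
DP table for k = 0..199: p(0)=1, p(1)=1, p(2)=2, p(3)=3, p(4)=5, p(5)=7, p(6)=11, p(7)=15, p(8)=22, p(9)=30, p(10)=42, p(11)=56, p(12)=77, p(13)=101, p(14)=135, p(15)=176, p(16)=231, p(17)=297, p(18)=385, p(19)=490, p(20)=627, p(21)=792, p(22)=1002, p(23)=1255, p(24)=1575, p(25)=1958, p(26)=2436, p(27)=3010, p(28)=3718, p(29)=4565, p(30)=5604, p(31)=6842, p(32)=8349, p(33)=10143, p(34)=12310, p(35)=14883, p(36)=17977, p(37)=21637, p(38)=26015, p(39)=31185, p(40)=37338, p(41)=44583, p(42)=53174, p(43)=63261, p(44)=75175, p(45)=89134, p(46)=105558, p(47)=124754, p(48)=147273, p(49)=173525, p(50)=204226, p(51)=239943, p(52)=281589, p(53)=329931, p(54)=386155, p(55)=451276, p(56)=526823, p(57)=614154, p(58)=715220, p(59)=831820, p(60)=966467, p(61)=1121505, p(62)=1300156, p(63)=1505499, p(64)=1741630, p(65)=2012558, p(66)=2323520, p(67)=2679689, p(68)=3087735, p(69)=3554345, p(70)=4087968, p(71)=4697205, p(72)=5392783, p(73)=6185689, p(74)=7089500, p(75)=8118264, p(76)=9289091, p(77)=10619863, p(78)=12132164, p(79)=13848650, p(80)=15796476, p(81)=18004327, p(82)=20506255, p(83)=23338469, p(84)=26543660, p(85)=30167357, p(86)=34262962, p(87)=38887673, p(88)=44108109, p(89)=49995925, p(90)=56634173, p(91)=64112359, p(92)=72533807, p(93)=82010177, p(94)=92669720, p(95)=104651419, p(96)=118114304, p(97)=133230930, p(98)=150198136, p(99)=169229875, p(100)=190569292, p(101)=214481126, p(102)=241265379, p(103)=271248950, p(104)=304801365, p(105)=342325709, p(106)=384276336, p(107)=431149389, p(108)=483502844, p(109)=541946240, p(110)=607163746, p(111)=679903203, p(112)=761002156, p(113)=851376628, p(114)=952050665, p(115)=1064144451, p(116)=1188908248, p(117)=1327710076, p(118)=1482074143, p(119)=1653668665, p(120)=1844349560, p(121)=2056148051, p(122)=2291320912, p(123)=2552338241, p(124)=2841940500, p(125)=3163127352, p(126)=3519222692, p(127)=3913864295, p(128)=4351078600, p(129)=4835271870, p(130)=5371315400, p(131)=5964539504, p(132)=6620830889, p(133)=7346629512, p(134)=8149040695, p(135)=9035836076, p(136)=10015581680, p(137)=11097645016, p(138)=12292341831, p(139)=13610949895, p(140)=15065878135, p(141)=16670689208, p(142)=18440293320, p(143)=20390982757, p(144)=22540654445, p(145)=24908858009, p(146)=27517052599, p(147)=30388671978, p(148)=33549419497, p(149)=37027355200, p(150)=40853235313, p(151)=45060624582, p(152)=49686288421, p(153)=54770336324, p(154)=60356673280, p(155)=66493182097, p(156)=73232243759, p(157)=80630964769, p(158)=88751778802, p(159)=97662728555, p(160)=107438159466, p(161)=118159068427, p(162)=129913904637, p(163)=142798995930, p(164)=156919475295, p(165)=172389800255, p(166)=189334822579, p(167)=207890420102, p(168)=228204732751, p(169)=250438925115, p(170)=274768617130, p(171)=301384802048, p(172)=330495499613, p(173)=362326859895, p(174)=397125074750, p(175)=435157697830, p(176)=476715857290, p(177)=522115831195, p(178)=571701605655, p(179)=625846753120, p(180)=684957390936, p(181)=749474411781, p(182)=819876908323, p(183)=896684817527, p(184)=980462880430, p(185)=1071823774337, p(186)=1171432692373, p(187)=1280011042268, p(188)=1398341745571, p(189)=1527273599625, p(190)=1667727404093, p(191)=1820701100652, p(192)=1987276856363, p(193)=2168627105469, p(194)=2366022741845, p(195)=2580840212973, p(196)=2814570987591, p(197)=3068829878530, p(198)=3345365983698, p(199)=3646072432125.
Final step: p(200) = p(199) + p(198) - p(195) - p(193) + p(188) + p(185) - p(178) - p(174) + p(165) + p(160) - p(149) - p(143) + p(130) + p(123) - p(108) - p(100) + p(83) + p(74) - p(55) - p(45) + p(24) + p(13)
= 3646072432125 + 3345365983698 - 2580840212973 - 2168627105469 + 1398341745571 + 1071823774337 - 571701605655 - 397125074750 + 172389800255 + 107438159466 - 37027355200 - 20390982757 + 5371315400 + 2552338241 - 483502844 - 190569292 + 23338469 + 7089500 - 451276 - 89134 + 1575 + 101
= 3972999029388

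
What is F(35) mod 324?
269

Matrix identity: Q^n = [[F_(n+1), F_n], [F_n, F_(n-1)]] with Q = [[1,1],[1,0]].
n = 35 = 100011₂. Square-and-multiply, entries mod 324:
Q^1 = [[1,1],[1,0]]
Q^2 = (Q^1)² = [[2,1],[1,1]]
Q^4 = (Q^2)² = [[5,3],[3,2]]
Q^8 = (Q^4)² = [[34,21],[21,13]]
Q^17 = (Q^8)²·Q = [[316,301],[301,15]]
Q^35 = (Q^17)²·Q = [[108,269],[269,163]]
F_35 mod 324 = Q^35[0][1] = 269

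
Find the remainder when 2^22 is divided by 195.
49

Repeated squaring. Binary of 22 = 10110.
2^1 ≡ 2 (mod 195); 2^2 ≡ 4 (mod 195); 2^4 ≡ 16 (mod 195); 2^8 ≡ 61 (mod 195); 2^16 ≡ 16 (mod 195)
2^22 = 2^2 × 2^4 × 2^16 ≡ 49 (mod 195)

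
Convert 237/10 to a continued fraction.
[23; 1, 2, 3]

Euclidean algorithm steps:
237 = 23 × 10 + 7
10 = 1 × 7 + 3
7 = 2 × 3 + 1
3 = 3 × 1 + 0
Continued fraction: [23; 1, 2, 3]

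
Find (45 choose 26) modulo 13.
3

Using Lucas' theorem:
Write n=45 and k=26 in base 13:
n in base 13: [3, 6]
k in base 13: [2, 0]
C(45,26) mod 13 = ∏ C(n_i, k_i) mod 13
Digit binomials (mod 13): C(3,2) = 3; C(6,0) = 1
Product: 3 × 1 = 3 ≡ 3 (mod 13)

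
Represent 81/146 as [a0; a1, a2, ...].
[0; 1, 1, 4, 16]

Euclidean algorithm steps:
81 = 0 × 146 + 81
146 = 1 × 81 + 65
81 = 1 × 65 + 16
65 = 4 × 16 + 1
16 = 16 × 1 + 0
Continued fraction: [0; 1, 1, 4, 16]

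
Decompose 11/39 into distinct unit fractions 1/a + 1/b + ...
1/4 + 1/32 + 1/1248

Greedy algorithm:
11/39: ceiling(39/11) = 4, use 1/4
5/156: ceiling(156/5) = 32, use 1/32
1/1248: ceiling(1248/1) = 1248, use 1/1248
Result: 11/39 = 1/4 + 1/32 + 1/1248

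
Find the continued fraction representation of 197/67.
[2; 1, 15, 1, 3]

Euclidean algorithm steps:
197 = 2 × 67 + 63
67 = 1 × 63 + 4
63 = 15 × 4 + 3
4 = 1 × 3 + 1
3 = 3 × 1 + 0
Continued fraction: [2; 1, 15, 1, 3]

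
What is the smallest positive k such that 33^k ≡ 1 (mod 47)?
46

47 is prime, so ord(33) divides φ(47) = 46.
Divisors of 46: 1, 2, 23, 46.
Repeated squaring: 33^1 ≡ 33, 33^2 ≡ 8, 33^4 ≡ 17, 33^8 ≡ 7, 33^16 ≡ 2, 33^32 ≡ 4 (mod 47).
Test 33^d mod 47 for each divisor d in increasing order:
33^1 ≡ 33
33^2 ≡ 8
33^23 = 33^16·33^4·33^2·33^1 ≡ 46
33^46 = 33^32·33^8·33^4·33^2 ≡ 1  ← first divisor giving 1
The order is 46.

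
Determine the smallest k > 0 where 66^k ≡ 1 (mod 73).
24

73 is prime, so ord(66) divides φ(73) = 72.
Divisors of 72: 1, 2, 3, 4, 6, 8, 9, 12, 18, 24, 36, 72.
Repeated squaring: 66^1 ≡ 66, 66^2 ≡ 49, 66^4 ≡ 65, 66^8 ≡ 64, 66^16 ≡ 8, 66^32 ≡ 64, 66^64 ≡ 8 (mod 73).
Test 66^d mod 73 for each divisor d in increasing order:
66^1 ≡ 66
66^2 ≡ 49
66^3 = 66^2·66^1 ≡ 22
66^4 ≡ 65
66^6 = 66^4·66^2 ≡ 46
66^8 ≡ 64
66^9 = 66^8·66^1 ≡ 63
66^12 = 66^8·66^4 ≡ 72
66^18 = 66^16·66^2 ≡ 27
66^24 = 66^16·66^8 ≡ 1  ← first divisor giving 1
The order is 24.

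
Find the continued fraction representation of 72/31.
[2; 3, 10]

Euclidean algorithm steps:
72 = 2 × 31 + 10
31 = 3 × 10 + 1
10 = 10 × 1 + 0
Continued fraction: [2; 3, 10]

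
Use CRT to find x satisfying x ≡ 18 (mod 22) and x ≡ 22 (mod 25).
172

Using Chinese Remainder Theorem:
M = 22 × 25 = 550
M1 = 25, M2 = 22
y1 = 25^(-1) mod 22 = 15
y2 = 22^(-1) mod 25 = 8
x = (18×25×15 + 22×22×8) mod 550 = 172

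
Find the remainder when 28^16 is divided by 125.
21

Repeated squaring. Binary of 16 = 10000.
28^1 ≡ 28 (mod 125); 28^2 ≡ 34 (mod 125); 28^4 ≡ 31 (mod 125); 28^8 ≡ 86 (mod 125); 28^16 ≡ 21 (mod 125)
28^16 = 28^16 ≡ 21 (mod 125)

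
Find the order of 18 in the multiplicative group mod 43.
42

43 is prime, so ord(18) divides φ(43) = 42.
Divisors of 42: 1, 2, 3, 6, 7, 14, 21, 42.
Repeated squaring: 18^1 ≡ 18, 18^2 ≡ 23, 18^4 ≡ 13, 18^8 ≡ 40, 18^16 ≡ 9, 18^32 ≡ 38 (mod 43).
Test 18^d mod 43 for each divisor d in increasing order:
18^1 ≡ 18
18^2 ≡ 23
18^3 = 18^2·18^1 ≡ 27
18^6 = 18^4·18^2 ≡ 41
18^7 = 18^4·18^2·18^1 ≡ 7
18^14 = 18^8·18^4·18^2 ≡ 6
18^21 = 18^16·18^4·18^1 ≡ 42
18^42 = 18^32·18^8·18^2 ≡ 1  ← first divisor giving 1
The order is 42.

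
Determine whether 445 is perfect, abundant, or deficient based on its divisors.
deficient

Proper divisors of 445: sum = 1 + 5 + 89 = 95
Since 95 < 445, 445 is deficient.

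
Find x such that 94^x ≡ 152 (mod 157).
155

Baby-step giant-step with step n = ⌈√157⌉ = 13.
Baby steps 94^j mod 157 (j:value) for j=0..12: 0:1, 1:94, 2:44, 3:54, 4:52, 5:21, 6:90, 7:139, 8:35, 9:150, 10:127, 11:6, 12:93.
Giant-step multiplier: 94^(-13) ≡ 94^(156-13) = 94^143 ≡ 135 (mod 157).
Giant steps γ_i = 152·135^i mod 157: γ_0=152, γ_1=110, γ_2=92, γ_3=17, γ_4=97, γ_5=64, γ_6=5, γ_7=47, γ_8=65, γ_9=140, γ_10=60, γ_11=93 (in table at j=12).
x = i·n + j = 11·13 + 12 = 155.
Check: 94^155 ≡ 152 (mod 157).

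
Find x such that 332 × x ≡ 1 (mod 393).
335

gcd(332, 393) = 1, so the inverse exists.
Extended Euclidean algorithm on (393, 332):
393 = 1 × 332 + 61  ⟹  61 = (1)·393 + (-1)·332
332 = 5 × 61 + 27  ⟹  27 = (-5)·393 + (6)·332
61 = 2 × 27 + 7  ⟹  7 = (11)·393 + (-13)·332
27 = 3 × 7 + 6  ⟹  6 = (-38)·393 + (45)·332
7 = 1 × 6 + 1  ⟹  1 = (49)·393 + (-58)·332
So (-58)·332 ≡ 1 (mod 393), i.e. 332^(-1) ≡ -58 ≡ 335 (mod 393).
Check: 332 × 335 = 111220 ≡ 1 (mod 393)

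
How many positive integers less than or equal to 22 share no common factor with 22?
10

22 = 2 × 11
φ(n) = n × ∏(1 - 1/p) for each prime p dividing n
φ(22) = 22 × (1 - 1/2) × (1 - 1/11) = 10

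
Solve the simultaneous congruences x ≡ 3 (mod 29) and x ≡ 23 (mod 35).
583

Using Chinese Remainder Theorem:
M = 29 × 35 = 1015
M1 = 35, M2 = 29
y1 = 35^(-1) mod 29 = 5
y2 = 29^(-1) mod 35 = 29
x = (3×35×5 + 23×29×29) mod 1015 = 583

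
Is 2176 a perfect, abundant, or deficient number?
abundant

Proper divisors of 2176: sum = 1 + 2 + 4 + 8 + 16 + 17 + 32 + 34 + 64 + 68 + 128 + 136 + 272 + 544 + 1088 = 2414
Since 2414 > 2176, 2176 is abundant.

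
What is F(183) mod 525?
97

Matrix identity: Q^n = [[F_(n+1), F_n], [F_n, F_(n-1)]] with Q = [[1,1],[1,0]].
n = 183 = 10110111₂. Square-and-multiply, entries mod 525:
Q^1 = [[1,1],[1,0]]
Q^2 = (Q^1)² = [[2,1],[1,1]]
Q^5 = (Q^2)²·Q = [[8,5],[5,3]]
Q^11 = (Q^5)²·Q = [[144,89],[89,55]]
Q^22 = (Q^11)² = [[307,386],[386,446]]
Q^45 = (Q^22)²·Q = [[503,170],[170,333]]
Q^91 = (Q^45)²·Q = [[354,509],[509,370]]
Q^183 = (Q^91)²·Q = [[63,97],[97,491]]
F_183 mod 525 = Q^183[0][1] = 97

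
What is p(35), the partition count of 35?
14883

p(n) counts ways to write n as a sum of positive integers (order ignored).
Euler's pentagonal recurrence: p(k) = p(k-1) + p(k-2) - p(k-5) - p(k-7) + p(k-12) + p(k-15) - ... (offsets j(3j∓1)/2, signs ++--, p(0)=1, p(<0)=0).
DP table for k = 0..34: p(0)=1, p(1)=1, p(2)=2, p(3)=3, p(4)=5, p(5)=7, p(6)=11, p(7)=15, p(8)=22, p(9)=30, p(10)=42, p(11)=56, p(12)=77, p(13)=101, p(14)=135, p(15)=176, p(16)=231, p(17)=297, p(18)=385, p(19)=490, p(20)=627, p(21)=792, p(22)=1002, p(23)=1255, p(24)=1575, p(25)=1958, p(26)=2436, p(27)=3010, p(28)=3718, p(29)=4565, p(30)=5604, p(31)=6842, p(32)=8349, p(33)=10143, p(34)=12310.
Final step: p(35) = p(34) + p(33) - p(30) - p(28) + p(23) + p(20) - p(13) - p(9) + p(0)
= 12310 + 10143 - 5604 - 3718 + 1255 + 627 - 101 - 30 + 1
= 14883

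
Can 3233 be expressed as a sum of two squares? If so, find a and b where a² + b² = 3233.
23² + 52² (a=23, b=52)

Factorization: 3233 = 53 × 61
By Fermat: n is sum of two squares iff every prime p ≡ 3 (mod 4) appears to even power.
All primes ≡ 3 (mod 4) appear to even power.
Search a = 0, 1, 2, … for 3233 - a² a perfect square: first hit at a = 23: 3233 - 529 = 2704 = 52².
3233 = 23² + 52² = 529 + 2704 ✓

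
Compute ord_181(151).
60

181 is prime, so ord(151) divides φ(181) = 180.
Divisors of 180: 1, 2, 3, 4, 5, 6, 9, 10, 12, 15, 18, 20, 30, 36, 45, 60, 90, 180.
Repeated squaring: 151^1 ≡ 151, 151^2 ≡ 176, 151^4 ≡ 25, 151^8 ≡ 82, 151^16 ≡ 27, 151^32 ≡ 5, 151^64 ≡ 25, 151^128 ≡ 82 (mod 181).
Test 151^d mod 181 for each divisor d in increasing order:
151^1 ≡ 151
151^2 ≡ 176
151^3 = 151^2·151^1 ≡ 150
151^4 ≡ 25
151^5 = 151^4·151^1 ≡ 155
151^6 = 151^4·151^2 ≡ 56
151^9 = 151^8·151^1 ≡ 74
151^10 = 151^8·151^2 ≡ 133
151^12 = 151^8·151^4 ≡ 59
151^15 = 151^8·151^4·151^2·151^1 ≡ 162
151^18 = 151^16·151^2 ≡ 46
151^20 = 151^16·151^4 ≡ 132
151^30 = 151^16·151^8·151^4·151^2 ≡ 180
151^36 = 151^32·151^4 ≡ 125
151^45 = 151^32·151^8·151^4·151^1 ≡ 19
151^60 = 151^32·151^16·151^8·151^4 ≡ 1  ← first divisor giving 1
The order is 60.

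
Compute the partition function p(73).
6185689

p(n) counts ways to write n as a sum of positive integers (order ignored).
Euler's pentagonal recurrence: p(k) = p(k-1) + p(k-2) - p(k-5) - p(k-7) + p(k-12) + p(k-15) - ... (offsets j(3j∓1)/2, signs ++--, p(0)=1, p(<0)=0).
DP table for k = 0..72: p(0)=1, p(1)=1, p(2)=2, p(3)=3, p(4)=5, p(5)=7, p(6)=11, p(7)=15, p(8)=22, p(9)=30, p(10)=42, p(11)=56, p(12)=77, p(13)=101, p(14)=135, p(15)=176, p(16)=231, p(17)=297, p(18)=385, p(19)=490, p(20)=627, p(21)=792, p(22)=1002, p(23)=1255, p(24)=1575, p(25)=1958, p(26)=2436, p(27)=3010, p(28)=3718, p(29)=4565, p(30)=5604, p(31)=6842, p(32)=8349, p(33)=10143, p(34)=12310, p(35)=14883, p(36)=17977, p(37)=21637, p(38)=26015, p(39)=31185, p(40)=37338, p(41)=44583, p(42)=53174, p(43)=63261, p(44)=75175, p(45)=89134, p(46)=105558, p(47)=124754, p(48)=147273, p(49)=173525, p(50)=204226, p(51)=239943, p(52)=281589, p(53)=329931, p(54)=386155, p(55)=451276, p(56)=526823, p(57)=614154, p(58)=715220, p(59)=831820, p(60)=966467, p(61)=1121505, p(62)=1300156, p(63)=1505499, p(64)=1741630, p(65)=2012558, p(66)=2323520, p(67)=2679689, p(68)=3087735, p(69)=3554345, p(70)=4087968, p(71)=4697205, p(72)=5392783.
Final step: p(73) = p(72) + p(71) - p(68) - p(66) + p(61) + p(58) - p(51) - p(47) + p(38) + p(33) - p(22) - p(16) + p(3)
= 5392783 + 4697205 - 3087735 - 2323520 + 1121505 + 715220 - 239943 - 124754 + 26015 + 10143 - 1002 - 231 + 3
= 6185689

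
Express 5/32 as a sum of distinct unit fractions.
1/7 + 1/75 + 1/16800

Greedy algorithm:
5/32: ceiling(32/5) = 7, use 1/7
3/224: ceiling(224/3) = 75, use 1/75
1/16800: ceiling(16800/1) = 16800, use 1/16800
Result: 5/32 = 1/7 + 1/75 + 1/16800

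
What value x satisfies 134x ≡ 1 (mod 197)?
25

gcd(134, 197) = 1, so the inverse exists.
Extended Euclidean algorithm on (197, 134):
197 = 1 × 134 + 63  ⟹  63 = (1)·197 + (-1)·134
134 = 2 × 63 + 8  ⟹  8 = (-2)·197 + (3)·134
63 = 7 × 8 + 7  ⟹  7 = (15)·197 + (-22)·134
8 = 1 × 7 + 1  ⟹  1 = (-17)·197 + (25)·134
So (25)·134 ≡ 1 (mod 197), i.e. 134^(-1) ≡ 25 (mod 197).
Check: 134 × 25 = 3350 ≡ 1 (mod 197)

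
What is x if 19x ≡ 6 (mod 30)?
x ≡ 24 (mod 30)

gcd(19, 30) = 1, which divides 6, so solutions exist.
Find 19^(-1) mod 30 by the extended Euclidean algorithm:
30 = 1 × 19 + 11  ⟹  11 = (1)·30 + (-1)·19
19 = 1 × 11 + 8  ⟹  8 = (-1)·30 + (2)·19
11 = 1 × 8 + 3  ⟹  3 = (2)·30 + (-3)·19
8 = 2 × 3 + 2  ⟹  2 = (-5)·30 + (8)·19
3 = 1 × 2 + 1  ⟹  1 = (7)·30 + (-11)·19
So (-11)·19 ≡ 1 (mod 30), i.e. 19^(-1) ≡ -11 ≡ 19 (mod 30).
x ≡ 19 × 6 = 114 ≡ 24 (mod 30).
Check: 19 × 24 = 456 ≡ 6 (mod 30).
Unique solution: x ≡ 24 (mod 30)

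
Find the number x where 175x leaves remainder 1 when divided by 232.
175

gcd(175, 232) = 1, so the inverse exists.
Extended Euclidean algorithm on (232, 175):
232 = 1 × 175 + 57  ⟹  57 = (1)·232 + (-1)·175
175 = 3 × 57 + 4  ⟹  4 = (-3)·232 + (4)·175
57 = 14 × 4 + 1  ⟹  1 = (43)·232 + (-57)·175
So (-57)·175 ≡ 1 (mod 232), i.e. 175^(-1) ≡ -57 ≡ 175 (mod 232).
Check: 175 × 175 = 30625 ≡ 1 (mod 232)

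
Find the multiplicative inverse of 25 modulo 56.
9

gcd(25, 56) = 1, so the inverse exists.
Extended Euclidean algorithm on (56, 25):
56 = 2 × 25 + 6  ⟹  6 = (1)·56 + (-2)·25
25 = 4 × 6 + 1  ⟹  1 = (-4)·56 + (9)·25
So (9)·25 ≡ 1 (mod 56), i.e. 25^(-1) ≡ 9 (mod 56).
Check: 25 × 9 = 225 ≡ 1 (mod 56)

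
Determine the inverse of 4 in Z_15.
4

gcd(4, 15) = 1, so the inverse exists.
Extended Euclidean algorithm on (15, 4):
15 = 3 × 4 + 3  ⟹  3 = (1)·15 + (-3)·4
4 = 1 × 3 + 1  ⟹  1 = (-1)·15 + (4)·4
So (4)·4 ≡ 1 (mod 15), i.e. 4^(-1) ≡ 4 (mod 15).
Check: 4 × 4 = 16 ≡ 1 (mod 15)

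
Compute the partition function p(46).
105558

p(n) counts ways to write n as a sum of positive integers (order ignored).
Euler's pentagonal recurrence: p(k) = p(k-1) + p(k-2) - p(k-5) - p(k-7) + p(k-12) + p(k-15) - ... (offsets j(3j∓1)/2, signs ++--, p(0)=1, p(<0)=0).
DP table for k = 0..45: p(0)=1, p(1)=1, p(2)=2, p(3)=3, p(4)=5, p(5)=7, p(6)=11, p(7)=15, p(8)=22, p(9)=30, p(10)=42, p(11)=56, p(12)=77, p(13)=101, p(14)=135, p(15)=176, p(16)=231, p(17)=297, p(18)=385, p(19)=490, p(20)=627, p(21)=792, p(22)=1002, p(23)=1255, p(24)=1575, p(25)=1958, p(26)=2436, p(27)=3010, p(28)=3718, p(29)=4565, p(30)=5604, p(31)=6842, p(32)=8349, p(33)=10143, p(34)=12310, p(35)=14883, p(36)=17977, p(37)=21637, p(38)=26015, p(39)=31185, p(40)=37338, p(41)=44583, p(42)=53174, p(43)=63261, p(44)=75175, p(45)=89134.
Final step: p(46) = p(45) + p(44) - p(41) - p(39) + p(34) + p(31) - p(24) - p(20) + p(11) + p(6)
= 89134 + 75175 - 44583 - 31185 + 12310 + 6842 - 1575 - 627 + 56 + 11
= 105558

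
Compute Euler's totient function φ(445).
352

445 = 5 × 89
φ(n) = n × ∏(1 - 1/p) for each prime p dividing n
φ(445) = 445 × (1 - 1/5) × (1 - 1/89) = 352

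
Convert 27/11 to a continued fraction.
[2; 2, 5]

Euclidean algorithm steps:
27 = 2 × 11 + 5
11 = 2 × 5 + 1
5 = 5 × 1 + 0
Continued fraction: [2; 2, 5]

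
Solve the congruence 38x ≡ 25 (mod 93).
x ≡ 8 (mod 93)

gcd(38, 93) = 1, which divides 25, so solutions exist.
Find 38^(-1) mod 93 by the extended Euclidean algorithm:
93 = 2 × 38 + 17  ⟹  17 = (1)·93 + (-2)·38
38 = 2 × 17 + 4  ⟹  4 = (-2)·93 + (5)·38
17 = 4 × 4 + 1  ⟹  1 = (9)·93 + (-22)·38
So (-22)·38 ≡ 1 (mod 93), i.e. 38^(-1) ≡ -22 ≡ 71 (mod 93).
x ≡ 71 × 25 = 1775 ≡ 8 (mod 93).
Check: 38 × 8 = 304 ≡ 25 (mod 93).
Unique solution: x ≡ 8 (mod 93)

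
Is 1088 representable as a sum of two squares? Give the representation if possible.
8² + 32² (a=8, b=32)

Factorization: 1088 = 2^6 × 17
By Fermat: n is sum of two squares iff every prime p ≡ 3 (mod 4) appears to even power.
All primes ≡ 3 (mod 4) appear to even power.
Search a = 0, 1, 2, … for 1088 - a² a perfect square: first hit at a = 8: 1088 - 64 = 1024 = 32².
1088 = 8² + 32² = 64 + 1024 ✓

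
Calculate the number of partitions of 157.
80630964769

p(n) counts ways to write n as a sum of positive integers (order ignored).
Euler's pentagonal recurrence: p(k) = p(k-1) + p(k-2) - p(k-5) - p(k-7) + p(k-12) + p(k-15) - ... (offsets j(3j∓1)/2, signs ++--, p(0)=1, p(<0)=0).
DP table for k = 0..156: p(0)=1, p(1)=1, p(2)=2, p(3)=3, p(4)=5, p(5)=7, p(6)=11, p(7)=15, p(8)=22, p(9)=30, p(10)=42, p(11)=56, p(12)=77, p(13)=101, p(14)=135, p(15)=176, p(16)=231, p(17)=297, p(18)=385, p(19)=490, p(20)=627, p(21)=792, p(22)=1002, p(23)=1255, p(24)=1575, p(25)=1958, p(26)=2436, p(27)=3010, p(28)=3718, p(29)=4565, p(30)=5604, p(31)=6842, p(32)=8349, p(33)=10143, p(34)=12310, p(35)=14883, p(36)=17977, p(37)=21637, p(38)=26015, p(39)=31185, p(40)=37338, p(41)=44583, p(42)=53174, p(43)=63261, p(44)=75175, p(45)=89134, p(46)=105558, p(47)=124754, p(48)=147273, p(49)=173525, p(50)=204226, p(51)=239943, p(52)=281589, p(53)=329931, p(54)=386155, p(55)=451276, p(56)=526823, p(57)=614154, p(58)=715220, p(59)=831820, p(60)=966467, p(61)=1121505, p(62)=1300156, p(63)=1505499, p(64)=1741630, p(65)=2012558, p(66)=2323520, p(67)=2679689, p(68)=3087735, p(69)=3554345, p(70)=4087968, p(71)=4697205, p(72)=5392783, p(73)=6185689, p(74)=7089500, p(75)=8118264, p(76)=9289091, p(77)=10619863, p(78)=12132164, p(79)=13848650, p(80)=15796476, p(81)=18004327, p(82)=20506255, p(83)=23338469, p(84)=26543660, p(85)=30167357, p(86)=34262962, p(87)=38887673, p(88)=44108109, p(89)=49995925, p(90)=56634173, p(91)=64112359, p(92)=72533807, p(93)=82010177, p(94)=92669720, p(95)=104651419, p(96)=118114304, p(97)=133230930, p(98)=150198136, p(99)=169229875, p(100)=190569292, p(101)=214481126, p(102)=241265379, p(103)=271248950, p(104)=304801365, p(105)=342325709, p(106)=384276336, p(107)=431149389, p(108)=483502844, p(109)=541946240, p(110)=607163746, p(111)=679903203, p(112)=761002156, p(113)=851376628, p(114)=952050665, p(115)=1064144451, p(116)=1188908248, p(117)=1327710076, p(118)=1482074143, p(119)=1653668665, p(120)=1844349560, p(121)=2056148051, p(122)=2291320912, p(123)=2552338241, p(124)=2841940500, p(125)=3163127352, p(126)=3519222692, p(127)=3913864295, p(128)=4351078600, p(129)=4835271870, p(130)=5371315400, p(131)=5964539504, p(132)=6620830889, p(133)=7346629512, p(134)=8149040695, p(135)=9035836076, p(136)=10015581680, p(137)=11097645016, p(138)=12292341831, p(139)=13610949895, p(140)=15065878135, p(141)=16670689208, p(142)=18440293320, p(143)=20390982757, p(144)=22540654445, p(145)=24908858009, p(146)=27517052599, p(147)=30388671978, p(148)=33549419497, p(149)=37027355200, p(150)=40853235313, p(151)=45060624582, p(152)=49686288421, p(153)=54770336324, p(154)=60356673280, p(155)=66493182097, p(156)=73232243759.
Final step: p(157) = p(156) + p(155) - p(152) - p(150) + p(145) + p(142) - p(135) - p(131) + p(122) + p(117) - p(106) - p(100) + p(87) + p(80) - p(65) - p(57) + p(40) + p(31) - p(12) - p(2)
= 73232243759 + 66493182097 - 49686288421 - 40853235313 + 24908858009 + 18440293320 - 9035836076 - 5964539504 + 2291320912 + 1327710076 - 384276336 - 190569292 + 38887673 + 15796476 - 2012558 - 614154 + 37338 + 6842 - 77 - 2
= 80630964769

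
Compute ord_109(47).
108

109 is prime, so ord(47) divides φ(109) = 108.
Divisors of 108: 1, 2, 3, 4, 6, 9, 12, 18, 27, 36, 54, 108.
Repeated squaring: 47^1 ≡ 47, 47^2 ≡ 29, 47^4 ≡ 78, 47^8 ≡ 89, 47^16 ≡ 73, 47^32 ≡ 97, 47^64 ≡ 35 (mod 109).
Test 47^d mod 109 for each divisor d in increasing order:
47^1 ≡ 47
47^2 ≡ 29
47^3 = 47^2·47^1 ≡ 55
47^4 ≡ 78
47^6 = 47^4·47^2 ≡ 82
47^9 = 47^8·47^1 ≡ 41
47^12 = 47^8·47^4 ≡ 75
47^18 = 47^16·47^2 ≡ 46
47^27 = 47^16·47^8·47^2·47^1 ≡ 33
47^36 = 47^32·47^4 ≡ 45
47^54 = 47^32·47^16·47^4·47^2 ≡ 108
47^108 = 47^64·47^32·47^8·47^4 ≡ 1  ← first divisor giving 1
The order is 108.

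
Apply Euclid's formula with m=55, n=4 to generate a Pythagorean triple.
(3009, 440, 3041)

Euclid's formula: a = m² - n², b = 2mn, c = m² + n²
m = 55, n = 4
a = 55² - 4² = 3025 - 16 = 3009
b = 2 × 55 × 4 = 440
c = 55² + 4² = 3025 + 16 = 3041
Verification: 3009² + 440² = 9054081 + 193600 = 9247681 = 3041² ✓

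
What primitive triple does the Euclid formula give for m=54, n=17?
(2627, 1836, 3205)

Euclid's formula: a = m² - n², b = 2mn, c = m² + n²
m = 54, n = 17
a = 54² - 17² = 2916 - 289 = 2627
b = 2 × 54 × 17 = 1836
c = 54² + 17² = 2916 + 289 = 3205
Verification: 2627² + 1836² = 6901129 + 3370896 = 10272025 = 3205² ✓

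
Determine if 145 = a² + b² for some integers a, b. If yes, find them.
1² + 12² (a=1, b=12)

Factorization: 145 = 5 × 29
By Fermat: n is sum of two squares iff every prime p ≡ 3 (mod 4) appears to even power.
All primes ≡ 3 (mod 4) appear to even power.
Search a = 0, 1, 2, … for 145 - a² a perfect square: first hit at a = 1: 145 - 1 = 144 = 12².
145 = 1² + 12² = 1 + 144 ✓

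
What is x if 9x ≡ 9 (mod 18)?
x ≡ 1 (mod 2)

gcd(9, 18) = 9, which divides 9, so solutions exist.
Divide through by 9: x ≡ 1 (mod 2).
The coefficient of x is now 1, so x ≡ 1 (mod 2).
Check: 9 × 1 = 9 ≡ 9 (mod 18).
x ≡ 1 (mod 2), giving 9 solutions mod 18.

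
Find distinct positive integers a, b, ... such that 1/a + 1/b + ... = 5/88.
1/18 + 1/792

Greedy algorithm:
5/88: ceiling(88/5) = 18, use 1/18
1/792: ceiling(792/1) = 792, use 1/792
Result: 5/88 = 1/18 + 1/792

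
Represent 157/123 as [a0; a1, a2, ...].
[1; 3, 1, 1, 1, 1, 1, 1, 2]

Euclidean algorithm steps:
157 = 1 × 123 + 34
123 = 3 × 34 + 21
34 = 1 × 21 + 13
21 = 1 × 13 + 8
13 = 1 × 8 + 5
8 = 1 × 5 + 3
5 = 1 × 3 + 2
3 = 1 × 2 + 1
2 = 2 × 1 + 0
Continued fraction: [1; 3, 1, 1, 1, 1, 1, 1, 2]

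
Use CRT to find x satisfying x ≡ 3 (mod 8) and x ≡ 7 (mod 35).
147

Using Chinese Remainder Theorem:
M = 8 × 35 = 280
M1 = 35, M2 = 8
y1 = 35^(-1) mod 8 = 3
y2 = 8^(-1) mod 35 = 22
x = (3×35×3 + 7×8×22) mod 280 = 147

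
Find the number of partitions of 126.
3519222692

p(n) counts ways to write n as a sum of positive integers (order ignored).
Euler's pentagonal recurrence: p(k) = p(k-1) + p(k-2) - p(k-5) - p(k-7) + p(k-12) + p(k-15) - ... (offsets j(3j∓1)/2, signs ++--, p(0)=1, p(<0)=0).
DP table for k = 0..125: p(0)=1, p(1)=1, p(2)=2, p(3)=3, p(4)=5, p(5)=7, p(6)=11, p(7)=15, p(8)=22, p(9)=30, p(10)=42, p(11)=56, p(12)=77, p(13)=101, p(14)=135, p(15)=176, p(16)=231, p(17)=297, p(18)=385, p(19)=490, p(20)=627, p(21)=792, p(22)=1002, p(23)=1255, p(24)=1575, p(25)=1958, p(26)=2436, p(27)=3010, p(28)=3718, p(29)=4565, p(30)=5604, p(31)=6842, p(32)=8349, p(33)=10143, p(34)=12310, p(35)=14883, p(36)=17977, p(37)=21637, p(38)=26015, p(39)=31185, p(40)=37338, p(41)=44583, p(42)=53174, p(43)=63261, p(44)=75175, p(45)=89134, p(46)=105558, p(47)=124754, p(48)=147273, p(49)=173525, p(50)=204226, p(51)=239943, p(52)=281589, p(53)=329931, p(54)=386155, p(55)=451276, p(56)=526823, p(57)=614154, p(58)=715220, p(59)=831820, p(60)=966467, p(61)=1121505, p(62)=1300156, p(63)=1505499, p(64)=1741630, p(65)=2012558, p(66)=2323520, p(67)=2679689, p(68)=3087735, p(69)=3554345, p(70)=4087968, p(71)=4697205, p(72)=5392783, p(73)=6185689, p(74)=7089500, p(75)=8118264, p(76)=9289091, p(77)=10619863, p(78)=12132164, p(79)=13848650, p(80)=15796476, p(81)=18004327, p(82)=20506255, p(83)=23338469, p(84)=26543660, p(85)=30167357, p(86)=34262962, p(87)=38887673, p(88)=44108109, p(89)=49995925, p(90)=56634173, p(91)=64112359, p(92)=72533807, p(93)=82010177, p(94)=92669720, p(95)=104651419, p(96)=118114304, p(97)=133230930, p(98)=150198136, p(99)=169229875, p(100)=190569292, p(101)=214481126, p(102)=241265379, p(103)=271248950, p(104)=304801365, p(105)=342325709, p(106)=384276336, p(107)=431149389, p(108)=483502844, p(109)=541946240, p(110)=607163746, p(111)=679903203, p(112)=761002156, p(113)=851376628, p(114)=952050665, p(115)=1064144451, p(116)=1188908248, p(117)=1327710076, p(118)=1482074143, p(119)=1653668665, p(120)=1844349560, p(121)=2056148051, p(122)=2291320912, p(123)=2552338241, p(124)=2841940500, p(125)=3163127352.
Final step: p(126) = p(125) + p(124) - p(121) - p(119) + p(114) + p(111) - p(104) - p(100) + p(91) + p(86) - p(75) - p(69) + p(56) + p(49) - p(34) - p(26) + p(9) + p(0)
= 3163127352 + 2841940500 - 2056148051 - 1653668665 + 952050665 + 679903203 - 304801365 - 190569292 + 64112359 + 34262962 - 8118264 - 3554345 + 526823 + 173525 - 12310 - 2436 + 30 + 1
= 3519222692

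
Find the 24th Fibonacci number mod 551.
84

Matrix identity: Q^n = [[F_(n+1), F_n], [F_n, F_(n-1)]] with Q = [[1,1],[1,0]].
n = 24 = 11000₂. Square-and-multiply, entries mod 551:
Q^1 = [[1,1],[1,0]]
Q^3 = (Q^1)²·Q = [[3,2],[2,1]]
Q^6 = (Q^3)² = [[13,8],[8,5]]
Q^12 = (Q^6)² = [[233,144],[144,89]]
Q^24 = (Q^12)² = [[89,84],[84,5]]
F_24 mod 551 = Q^24[0][1] = 84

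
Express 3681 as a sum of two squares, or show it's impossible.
9² + 60² (a=9, b=60)

Factorization: 3681 = 3^2 × 409
By Fermat: n is sum of two squares iff every prime p ≡ 3 (mod 4) appears to even power.
All primes ≡ 3 (mod 4) appear to even power.
Search a = 0, 1, 2, … for 3681 - a² a perfect square: first hit at a = 9: 3681 - 81 = 3600 = 60².
3681 = 9² + 60² = 81 + 3600 ✓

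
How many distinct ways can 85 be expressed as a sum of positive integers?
30167357

p(n) counts ways to write n as a sum of positive integers (order ignored).
Euler's pentagonal recurrence: p(k) = p(k-1) + p(k-2) - p(k-5) - p(k-7) + p(k-12) + p(k-15) - ... (offsets j(3j∓1)/2, signs ++--, p(0)=1, p(<0)=0).
DP table for k = 0..84: p(0)=1, p(1)=1, p(2)=2, p(3)=3, p(4)=5, p(5)=7, p(6)=11, p(7)=15, p(8)=22, p(9)=30, p(10)=42, p(11)=56, p(12)=77, p(13)=101, p(14)=135, p(15)=176, p(16)=231, p(17)=297, p(18)=385, p(19)=490, p(20)=627, p(21)=792, p(22)=1002, p(23)=1255, p(24)=1575, p(25)=1958, p(26)=2436, p(27)=3010, p(28)=3718, p(29)=4565, p(30)=5604, p(31)=6842, p(32)=8349, p(33)=10143, p(34)=12310, p(35)=14883, p(36)=17977, p(37)=21637, p(38)=26015, p(39)=31185, p(40)=37338, p(41)=44583, p(42)=53174, p(43)=63261, p(44)=75175, p(45)=89134, p(46)=105558, p(47)=124754, p(48)=147273, p(49)=173525, p(50)=204226, p(51)=239943, p(52)=281589, p(53)=329931, p(54)=386155, p(55)=451276, p(56)=526823, p(57)=614154, p(58)=715220, p(59)=831820, p(60)=966467, p(61)=1121505, p(62)=1300156, p(63)=1505499, p(64)=1741630, p(65)=2012558, p(66)=2323520, p(67)=2679689, p(68)=3087735, p(69)=3554345, p(70)=4087968, p(71)=4697205, p(72)=5392783, p(73)=6185689, p(74)=7089500, p(75)=8118264, p(76)=9289091, p(77)=10619863, p(78)=12132164, p(79)=13848650, p(80)=15796476, p(81)=18004327, p(82)=20506255, p(83)=23338469, p(84)=26543660.
Final step: p(85) = p(84) + p(83) - p(80) - p(78) + p(73) + p(70) - p(63) - p(59) + p(50) + p(45) - p(34) - p(28) + p(15) + p(8)
= 26543660 + 23338469 - 15796476 - 12132164 + 6185689 + 4087968 - 1505499 - 831820 + 204226 + 89134 - 12310 - 3718 + 176 + 22
= 30167357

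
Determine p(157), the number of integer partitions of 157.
80630964769

p(n) counts ways to write n as a sum of positive integers (order ignored).
Euler's pentagonal recurrence: p(k) = p(k-1) + p(k-2) - p(k-5) - p(k-7) + p(k-12) + p(k-15) - ... (offsets j(3j∓1)/2, signs ++--, p(0)=1, p(<0)=0).
DP table for k = 0..156: p(0)=1, p(1)=1, p(2)=2, p(3)=3, p(4)=5, p(5)=7, p(6)=11, p(7)=15, p(8)=22, p(9)=30, p(10)=42, p(11)=56, p(12)=77, p(13)=101, p(14)=135, p(15)=176, p(16)=231, p(17)=297, p(18)=385, p(19)=490, p(20)=627, p(21)=792, p(22)=1002, p(23)=1255, p(24)=1575, p(25)=1958, p(26)=2436, p(27)=3010, p(28)=3718, p(29)=4565, p(30)=5604, p(31)=6842, p(32)=8349, p(33)=10143, p(34)=12310, p(35)=14883, p(36)=17977, p(37)=21637, p(38)=26015, p(39)=31185, p(40)=37338, p(41)=44583, p(42)=53174, p(43)=63261, p(44)=75175, p(45)=89134, p(46)=105558, p(47)=124754, p(48)=147273, p(49)=173525, p(50)=204226, p(51)=239943, p(52)=281589, p(53)=329931, p(54)=386155, p(55)=451276, p(56)=526823, p(57)=614154, p(58)=715220, p(59)=831820, p(60)=966467, p(61)=1121505, p(62)=1300156, p(63)=1505499, p(64)=1741630, p(65)=2012558, p(66)=2323520, p(67)=2679689, p(68)=3087735, p(69)=3554345, p(70)=4087968, p(71)=4697205, p(72)=5392783, p(73)=6185689, p(74)=7089500, p(75)=8118264, p(76)=9289091, p(77)=10619863, p(78)=12132164, p(79)=13848650, p(80)=15796476, p(81)=18004327, p(82)=20506255, p(83)=23338469, p(84)=26543660, p(85)=30167357, p(86)=34262962, p(87)=38887673, p(88)=44108109, p(89)=49995925, p(90)=56634173, p(91)=64112359, p(92)=72533807, p(93)=82010177, p(94)=92669720, p(95)=104651419, p(96)=118114304, p(97)=133230930, p(98)=150198136, p(99)=169229875, p(100)=190569292, p(101)=214481126, p(102)=241265379, p(103)=271248950, p(104)=304801365, p(105)=342325709, p(106)=384276336, p(107)=431149389, p(108)=483502844, p(109)=541946240, p(110)=607163746, p(111)=679903203, p(112)=761002156, p(113)=851376628, p(114)=952050665, p(115)=1064144451, p(116)=1188908248, p(117)=1327710076, p(118)=1482074143, p(119)=1653668665, p(120)=1844349560, p(121)=2056148051, p(122)=2291320912, p(123)=2552338241, p(124)=2841940500, p(125)=3163127352, p(126)=3519222692, p(127)=3913864295, p(128)=4351078600, p(129)=4835271870, p(130)=5371315400, p(131)=5964539504, p(132)=6620830889, p(133)=7346629512, p(134)=8149040695, p(135)=9035836076, p(136)=10015581680, p(137)=11097645016, p(138)=12292341831, p(139)=13610949895, p(140)=15065878135, p(141)=16670689208, p(142)=18440293320, p(143)=20390982757, p(144)=22540654445, p(145)=24908858009, p(146)=27517052599, p(147)=30388671978, p(148)=33549419497, p(149)=37027355200, p(150)=40853235313, p(151)=45060624582, p(152)=49686288421, p(153)=54770336324, p(154)=60356673280, p(155)=66493182097, p(156)=73232243759.
Final step: p(157) = p(156) + p(155) - p(152) - p(150) + p(145) + p(142) - p(135) - p(131) + p(122) + p(117) - p(106) - p(100) + p(87) + p(80) - p(65) - p(57) + p(40) + p(31) - p(12) - p(2)
= 73232243759 + 66493182097 - 49686288421 - 40853235313 + 24908858009 + 18440293320 - 9035836076 - 5964539504 + 2291320912 + 1327710076 - 384276336 - 190569292 + 38887673 + 15796476 - 2012558 - 614154 + 37338 + 6842 - 77 - 2
= 80630964769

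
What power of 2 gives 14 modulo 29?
13

Baby-step giant-step with step n = ⌈√29⌉ = 6.
Baby steps 2^j mod 29 (j:value) for j=0..5: 0:1, 1:2, 2:4, 3:8, 4:16, 5:3.
Giant-step multiplier: 2^(-6) ≡ 2^(28-6) = 2^22 ≡ 5 (mod 29).
Giant steps γ_i = 14·5^i mod 29: γ_0=14, γ_1=12, γ_2=2 (in table at j=1).
x = i·n + j = 2·6 + 1 = 13.
Check: 2^13 ≡ 14 (mod 29).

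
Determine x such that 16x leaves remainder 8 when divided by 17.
x ≡ 9 (mod 17)

gcd(16, 17) = 1, which divides 8, so solutions exist.
Find 16^(-1) mod 17 by the extended Euclidean algorithm:
17 = 1 × 16 + 1  ⟹  1 = (1)·17 + (-1)·16
So (-1)·16 ≡ 1 (mod 17), i.e. 16^(-1) ≡ -1 ≡ 16 (mod 17).
x ≡ 16 × 8 = 128 ≡ 9 (mod 17).
Check: 16 × 9 = 144 ≡ 8 (mod 17).
Unique solution: x ≡ 9 (mod 17)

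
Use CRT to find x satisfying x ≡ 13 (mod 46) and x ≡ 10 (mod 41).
1117

Using Chinese Remainder Theorem:
M = 46 × 41 = 1886
M1 = 41, M2 = 46
y1 = 41^(-1) mod 46 = 9
y2 = 46^(-1) mod 41 = 33
x = (13×41×9 + 10×46×33) mod 1886 = 1117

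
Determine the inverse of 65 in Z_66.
65

gcd(65, 66) = 1, so the inverse exists.
Extended Euclidean algorithm on (66, 65):
66 = 1 × 65 + 1  ⟹  1 = (1)·66 + (-1)·65
So (-1)·65 ≡ 1 (mod 66), i.e. 65^(-1) ≡ -1 ≡ 65 (mod 66).
Check: 65 × 65 = 4225 ≡ 1 (mod 66)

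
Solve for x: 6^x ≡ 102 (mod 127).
93

Baby-step giant-step with step n = ⌈√127⌉ = 12.
Baby steps 6^j mod 127 (j:value) for j=0..11: 0:1, 1:6, 2:36, 3:89, 4:26, 5:29, 6:47, 7:28, 8:41, 9:119, 10:79, 11:93.
Giant-step multiplier: 6^(-12) ≡ 6^(126-12) = 6^114 ≡ 94 (mod 127).
Giant steps γ_i = 102·94^i mod 127: γ_0=102, γ_1=63, γ_2=80, γ_3=27, γ_4=125, γ_5=66, γ_6=108, γ_7=119 (in table at j=9).
x = i·n + j = 7·12 + 9 = 93.
Check: 6^93 ≡ 102 (mod 127).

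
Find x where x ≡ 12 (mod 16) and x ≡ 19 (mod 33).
316

Using Chinese Remainder Theorem:
M = 16 × 33 = 528
M1 = 33, M2 = 16
y1 = 33^(-1) mod 16 = 1
y2 = 16^(-1) mod 33 = 31
x = (12×33×1 + 19×16×31) mod 528 = 316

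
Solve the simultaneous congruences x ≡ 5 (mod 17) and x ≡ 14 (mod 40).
294

Using Chinese Remainder Theorem:
M = 17 × 40 = 680
M1 = 40, M2 = 17
y1 = 40^(-1) mod 17 = 3
y2 = 17^(-1) mod 40 = 33
x = (5×40×3 + 14×17×33) mod 680 = 294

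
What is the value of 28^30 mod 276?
16

Repeated squaring. Binary of 30 = 11110.
28^1 ≡ 28 (mod 276); 28^2 ≡ 232 (mod 276); 28^4 ≡ 4 (mod 276); 28^8 ≡ 16 (mod 276); 28^16 ≡ 256 (mod 276)
28^30 = 28^2 × 28^4 × 28^8 × 28^16 ≡ 16 (mod 276)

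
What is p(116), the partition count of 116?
1188908248

p(n) counts ways to write n as a sum of positive integers (order ignored).
Euler's pentagonal recurrence: p(k) = p(k-1) + p(k-2) - p(k-5) - p(k-7) + p(k-12) + p(k-15) - ... (offsets j(3j∓1)/2, signs ++--, p(0)=1, p(<0)=0).
DP table for k = 0..115: p(0)=1, p(1)=1, p(2)=2, p(3)=3, p(4)=5, p(5)=7, p(6)=11, p(7)=15, p(8)=22, p(9)=30, p(10)=42, p(11)=56, p(12)=77, p(13)=101, p(14)=135, p(15)=176, p(16)=231, p(17)=297, p(18)=385, p(19)=490, p(20)=627, p(21)=792, p(22)=1002, p(23)=1255, p(24)=1575, p(25)=1958, p(26)=2436, p(27)=3010, p(28)=3718, p(29)=4565, p(30)=5604, p(31)=6842, p(32)=8349, p(33)=10143, p(34)=12310, p(35)=14883, p(36)=17977, p(37)=21637, p(38)=26015, p(39)=31185, p(40)=37338, p(41)=44583, p(42)=53174, p(43)=63261, p(44)=75175, p(45)=89134, p(46)=105558, p(47)=124754, p(48)=147273, p(49)=173525, p(50)=204226, p(51)=239943, p(52)=281589, p(53)=329931, p(54)=386155, p(55)=451276, p(56)=526823, p(57)=614154, p(58)=715220, p(59)=831820, p(60)=966467, p(61)=1121505, p(62)=1300156, p(63)=1505499, p(64)=1741630, p(65)=2012558, p(66)=2323520, p(67)=2679689, p(68)=3087735, p(69)=3554345, p(70)=4087968, p(71)=4697205, p(72)=5392783, p(73)=6185689, p(74)=7089500, p(75)=8118264, p(76)=9289091, p(77)=10619863, p(78)=12132164, p(79)=13848650, p(80)=15796476, p(81)=18004327, p(82)=20506255, p(83)=23338469, p(84)=26543660, p(85)=30167357, p(86)=34262962, p(87)=38887673, p(88)=44108109, p(89)=49995925, p(90)=56634173, p(91)=64112359, p(92)=72533807, p(93)=82010177, p(94)=92669720, p(95)=104651419, p(96)=118114304, p(97)=133230930, p(98)=150198136, p(99)=169229875, p(100)=190569292, p(101)=214481126, p(102)=241265379, p(103)=271248950, p(104)=304801365, p(105)=342325709, p(106)=384276336, p(107)=431149389, p(108)=483502844, p(109)=541946240, p(110)=607163746, p(111)=679903203, p(112)=761002156, p(113)=851376628, p(114)=952050665, p(115)=1064144451.
Final step: p(116) = p(115) + p(114) - p(111) - p(109) + p(104) + p(101) - p(94) - p(90) + p(81) + p(76) - p(65) - p(59) + p(46) + p(39) - p(24) - p(16)
= 1064144451 + 952050665 - 679903203 - 541946240 + 304801365 + 214481126 - 92669720 - 56634173 + 18004327 + 9289091 - 2012558 - 831820 + 105558 + 31185 - 1575 - 231
= 1188908248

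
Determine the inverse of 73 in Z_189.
145

gcd(73, 189) = 1, so the inverse exists.
Extended Euclidean algorithm on (189, 73):
189 = 2 × 73 + 43  ⟹  43 = (1)·189 + (-2)·73
73 = 1 × 43 + 30  ⟹  30 = (-1)·189 + (3)·73
43 = 1 × 30 + 13  ⟹  13 = (2)·189 + (-5)·73
30 = 2 × 13 + 4  ⟹  4 = (-5)·189 + (13)·73
13 = 3 × 4 + 1  ⟹  1 = (17)·189 + (-44)·73
So (-44)·73 ≡ 1 (mod 189), i.e. 73^(-1) ≡ -44 ≡ 145 (mod 189).
Check: 73 × 145 = 10585 ≡ 1 (mod 189)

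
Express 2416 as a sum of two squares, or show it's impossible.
Not possible

Factorization: 2416 = 2^4 × 151
By Fermat: n is sum of two squares iff every prime p ≡ 3 (mod 4) appears to even power.
Prime(s) ≡ 3 (mod 4) with odd exponent: [(151, 1)]
Therefore 2416 cannot be expressed as a² + b².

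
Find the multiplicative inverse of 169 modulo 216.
193

gcd(169, 216) = 1, so the inverse exists.
Extended Euclidean algorithm on (216, 169):
216 = 1 × 169 + 47  ⟹  47 = (1)·216 + (-1)·169
169 = 3 × 47 + 28  ⟹  28 = (-3)·216 + (4)·169
47 = 1 × 28 + 19  ⟹  19 = (4)·216 + (-5)·169
28 = 1 × 19 + 9  ⟹  9 = (-7)·216 + (9)·169
19 = 2 × 9 + 1  ⟹  1 = (18)·216 + (-23)·169
So (-23)·169 ≡ 1 (mod 216), i.e. 169^(-1) ≡ -23 ≡ 193 (mod 216).
Check: 169 × 193 = 32617 ≡ 1 (mod 216)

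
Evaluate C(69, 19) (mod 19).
3

Using Lucas' theorem:
Write n=69 and k=19 in base 19:
n in base 19: [3, 12]
k in base 19: [1, 0]
C(69,19) mod 19 = ∏ C(n_i, k_i) mod 19
Digit binomials (mod 19): C(3,1) = 3; C(12,0) = 1
Product: 3 × 1 = 3 ≡ 3 (mod 19)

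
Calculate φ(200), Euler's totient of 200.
80

200 = 2^3 × 5^2
φ(n) = n × ∏(1 - 1/p) for each prime p dividing n
φ(200) = 200 × (1 - 1/2) × (1 - 1/5) = 80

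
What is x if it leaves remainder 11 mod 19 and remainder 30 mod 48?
30

Using Chinese Remainder Theorem:
M = 19 × 48 = 912
M1 = 48, M2 = 19
y1 = 48^(-1) mod 19 = 2
y2 = 19^(-1) mod 48 = 43
x = (11×48×2 + 30×19×43) mod 912 = 30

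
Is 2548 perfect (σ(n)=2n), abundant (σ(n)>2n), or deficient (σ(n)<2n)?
abundant

Proper divisors of 2548: sum = 1 + 2 + 4 + 7 + 13 + 14 + 26 + 28 + ... + 196 + 364 + 637 + 1274 (17 divisors) = 3038
Since 3038 > 2548, 2548 is abundant.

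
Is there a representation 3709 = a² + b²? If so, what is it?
30² + 53² (a=30, b=53)

Factorization: 3709 = 3709
By Fermat: n is sum of two squares iff every prime p ≡ 3 (mod 4) appears to even power.
All primes ≡ 3 (mod 4) appear to even power.
Search a = 0, 1, 2, … for 3709 - a² a perfect square: first hit at a = 30: 3709 - 900 = 2809 = 53².
3709 = 30² + 53² = 900 + 2809 ✓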